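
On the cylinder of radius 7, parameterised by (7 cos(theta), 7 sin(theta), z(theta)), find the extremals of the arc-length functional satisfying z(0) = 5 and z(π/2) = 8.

Parameterise the cylinder of radius R = 7 as
    r(θ) = (7 cos θ, 7 sin θ, z(θ)).
The arc-length element is
    ds = sqrt(49 + (dz/dθ)^2) dθ,
so the Lagrangian is L = sqrt(49 + z'^2).
L depends on z' only, not on z or θ, so ∂L/∂z = 0 and
    ∂L/∂z' = z' / sqrt(49 + z'^2).
The Euler-Lagrange equation gives
    d/dθ( z' / sqrt(49 + z'^2) ) = 0,
so z' is constant. Integrating once:
    z(θ) = a θ + b,
a helix on the cylinder (a straight line when the cylinder is unrolled). The constants a, b are determined by the endpoint conditions.
With endpoint conditions z(0) = 5 and z(π/2) = 8: from z(0) = b we get b = 5, and a·π/2 + 5 = 8 gives a = 6/π, so
    z(θ) = (6/π) θ + 5.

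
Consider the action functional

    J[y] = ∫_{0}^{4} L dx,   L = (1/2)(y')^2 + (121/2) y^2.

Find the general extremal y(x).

The Lagrangian is L = (1/2)(y')^2 + (121/2) y^2.
∂L/∂y = 121y.
∂L/∂y' = y'.
The Euler-Lagrange equation d/dx(∂L/∂y') − ∂L/∂y = 0 becomes:
    y'' - 121 y = 0
General solution: y(x) = A e^(11x) + B e^(-11x), where A and B are arbitrary constants fixed by the endpoint conditions.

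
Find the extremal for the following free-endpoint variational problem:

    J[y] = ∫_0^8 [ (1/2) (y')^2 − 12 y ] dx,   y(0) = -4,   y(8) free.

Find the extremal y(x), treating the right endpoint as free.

The Lagrangian L = (1/2) (y')^2 − 12 y gives
    ∂L/∂y = −12,   ∂L/∂y' = y'.
Euler-Lagrange: d/dx(y') − (−12) = 0, i.e. y'' + 12 = 0, so
    y(x) = −(12/2) x^2 + C1 x + C2.
Fixed left endpoint y(0) = -4 ⇒ C2 = -4.
The right endpoint x = 8 is free, so the natural (transversality) condition is ∂L/∂y' |_{x=8} = 0, i.e. y'(8) = 0.
Compute y'(x) = −12 x + C1, so y'(8) = −96 + C1 = 0 ⇒ C1 = 96.
Therefore the extremal is
    y(x) = −6 x^2 + 96 x − 4.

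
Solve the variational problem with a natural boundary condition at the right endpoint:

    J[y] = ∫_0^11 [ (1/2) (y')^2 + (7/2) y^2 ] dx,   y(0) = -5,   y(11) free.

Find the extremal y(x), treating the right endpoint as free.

The Lagrangian L = (1/2) (y')^2 + (7/2) y^2 gives
    ∂L/∂y = 7 y,   ∂L/∂y' = y'.
Euler-Lagrange: y'' − 7 y = 0.
With k = sqrt(7), the general solution is
    y(x) = A cosh(sqrt(7) x) + B sinh(sqrt(7) x).
Fixed left endpoint y(0) = -5 ⇒ A = -5.
The right endpoint x = 11 is free, so the natural (transversality) condition is ∂L/∂y' |_{x=11} = 0, i.e. y'(11) = 0.
Compute y'(x) = A k sinh(k x) + B k cosh(k x), so
    y'(11) = A k sinh(k·11) + B k cosh(k·11) = 0
    ⇒ B = −A tanh(k·11) = 5 tanh(sqrt(7)·11).
Therefore the extremal is
    y(x) = −5 cosh(sqrt(7) x) + 5 tanh(sqrt(7)·11) sinh(sqrt(7) x).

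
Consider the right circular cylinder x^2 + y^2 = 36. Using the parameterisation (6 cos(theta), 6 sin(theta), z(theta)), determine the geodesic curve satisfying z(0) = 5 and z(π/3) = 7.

Parameterise the cylinder of radius R = 6 as
    r(θ) = (6 cos θ, 6 sin θ, z(θ)).
The arc-length element is
    ds = sqrt(36 + (dz/dθ)^2) dθ,
so the Lagrangian is L = sqrt(36 + z'^2).
L depends on z' only, not on z or θ, so ∂L/∂z = 0 and
    ∂L/∂z' = z' / sqrt(36 + z'^2).
The Euler-Lagrange equation gives
    d/dθ( z' / sqrt(36 + z'^2) ) = 0,
so z' is constant. Integrating once:
    z(θ) = a θ + b,
a helix on the cylinder (a straight line when the cylinder is unrolled). The constants a, b are determined by the endpoint conditions.
With endpoint conditions z(0) = 5 and z(π/3) = 7: from z(0) = b we get b = 5, and a·π/3 + 5 = 7 gives a = 6/π, so
    z(θ) = (6/π) θ + 5.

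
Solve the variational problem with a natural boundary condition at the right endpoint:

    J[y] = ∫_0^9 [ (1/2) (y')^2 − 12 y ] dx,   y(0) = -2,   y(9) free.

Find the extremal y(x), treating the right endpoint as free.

The Lagrangian L = (1/2) (y')^2 − 12 y gives
    ∂L/∂y = −12,   ∂L/∂y' = y'.
Euler-Lagrange: d/dx(y') − (−12) = 0, i.e. y'' + 12 = 0, so
    y(x) = −(12/2) x^2 + C1 x + C2.
Fixed left endpoint y(0) = -2 ⇒ C2 = -2.
The right endpoint x = 9 is free, so the natural (transversality) condition is ∂L/∂y' |_{x=9} = 0, i.e. y'(9) = 0.
Compute y'(x) = −12 x + C1, so y'(9) = −108 + C1 = 0 ⇒ C1 = 108.
Therefore the extremal is
    y(x) = −6 x^2 + 108 x − 2.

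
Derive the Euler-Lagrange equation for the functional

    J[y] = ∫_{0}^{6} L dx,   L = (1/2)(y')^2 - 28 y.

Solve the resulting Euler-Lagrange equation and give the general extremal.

The Lagrangian is L = (1/2)(y')^2 - 28 y.
∂L/∂y = -28.
∂L/∂y' = y'.
The Euler-Lagrange equation d/dx(∂L/∂y') − ∂L/∂y = 0 becomes:
    y'' + 28 = 0
General solution: y(x) = -14 x^2 + A x + B, where A and B are arbitrary constants fixed by the endpoint conditions.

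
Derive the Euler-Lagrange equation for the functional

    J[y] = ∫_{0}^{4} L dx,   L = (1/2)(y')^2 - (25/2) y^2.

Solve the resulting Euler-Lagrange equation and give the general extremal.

The Lagrangian is L = (1/2)(y')^2 - (25/2) y^2.
∂L/∂y = -25y.
∂L/∂y' = y'.
The Euler-Lagrange equation d/dx(∂L/∂y') − ∂L/∂y = 0 becomes:
    y'' + 25 y = 0
General solution: y(x) = A sin(5x) + B cos(5x), where A and B are arbitrary constants fixed by the endpoint conditions.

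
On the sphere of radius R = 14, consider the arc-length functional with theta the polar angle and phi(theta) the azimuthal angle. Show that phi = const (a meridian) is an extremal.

On the sphere of radius R = 14 with spherical coordinates (θ, φ), the induced metric is
    ds^2 = 196(dθ^2 + sin^2(θ) dφ^2).
Using θ as the parameter, the arc-length functional becomes
    J[φ] = ∫ 14 sqrt(1 + sin^2(θ) (dφ/dθ)^2) dθ.
So L = 14 sqrt(1 + sin^2(θ) φ'^2). Compute
    ∂L/∂φ = 0  (L has no explicit φ dependence),
    ∂L/∂φ' = 14 sin^2(θ) φ' / sqrt(1 + sin^2(θ) φ'^2).
For the candidate φ(θ) = c (constant), φ' = 0, so ∂L/∂φ' evaluated along the candidate vanishes, and ∂L/∂φ is identically zero. Hence
    d/dθ(∂L/∂φ') − ∂L/∂φ = 0
is satisfied. Therefore meridians φ = const are extremals of arc length — they are geodesics on the sphere.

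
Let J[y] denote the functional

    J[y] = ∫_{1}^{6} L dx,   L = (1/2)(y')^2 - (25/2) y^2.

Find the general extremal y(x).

The Lagrangian is L = (1/2)(y')^2 - (25/2) y^2.
∂L/∂y = -25y.
∂L/∂y' = y'.
The Euler-Lagrange equation d/dx(∂L/∂y') − ∂L/∂y = 0 becomes:
    y'' + 25 y = 0
General solution: y(x) = A sin(5x) + B cos(5x), where A and B are arbitrary constants fixed by the endpoint conditions.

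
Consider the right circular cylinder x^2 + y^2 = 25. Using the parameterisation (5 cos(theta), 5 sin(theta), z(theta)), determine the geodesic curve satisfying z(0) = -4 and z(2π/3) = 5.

Parameterise the cylinder of radius R = 5 as
    r(θ) = (5 cos θ, 5 sin θ, z(θ)).
The arc-length element is
    ds = sqrt(25 + (dz/dθ)^2) dθ,
so the Lagrangian is L = sqrt(25 + z'^2).
L depends on z' only, not on z or θ, so ∂L/∂z = 0 and
    ∂L/∂z' = z' / sqrt(25 + z'^2).
The Euler-Lagrange equation gives
    d/dθ( z' / sqrt(25 + z'^2) ) = 0,
so z' is constant. Integrating once:
    z(θ) = a θ + b,
a helix on the cylinder (a straight line when the cylinder is unrolled). The constants a, b are determined by the endpoint conditions.
With endpoint conditions z(0) = -4 and z(2π/3) = 5: from z(0) = b we get b = -4, and a·2π/3 + -4 = 5 gives a = 27/(2π), so
    z(θ) = (27/(2π)) θ − 4.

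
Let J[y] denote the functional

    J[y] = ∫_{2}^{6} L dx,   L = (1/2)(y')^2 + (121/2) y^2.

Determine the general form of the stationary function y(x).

The Lagrangian is L = (1/2)(y')^2 + (121/2) y^2.
∂L/∂y = 121y.
∂L/∂y' = y'.
The Euler-Lagrange equation d/dx(∂L/∂y') − ∂L/∂y = 0 becomes:
    y'' - 121 y = 0
General solution: y(x) = A e^(11x) + B e^(-11x), where A and B are arbitrary constants fixed by the endpoint conditions.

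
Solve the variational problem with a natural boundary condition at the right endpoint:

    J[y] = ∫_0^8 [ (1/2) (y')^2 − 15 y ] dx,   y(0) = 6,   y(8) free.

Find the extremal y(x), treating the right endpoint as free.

The Lagrangian L = (1/2) (y')^2 − 15 y gives
    ∂L/∂y = −15,   ∂L/∂y' = y'.
Euler-Lagrange: d/dx(y') − (−15) = 0, i.e. y'' + 15 = 0, so
    y(x) = −(15/2) x^2 + C1 x + C2.
Fixed left endpoint y(0) = 6 ⇒ C2 = 6.
The right endpoint x = 8 is free, so the natural (transversality) condition is ∂L/∂y' |_{x=8} = 0, i.e. y'(8) = 0.
Compute y'(x) = −15 x + C1, so y'(8) = −120 + C1 = 0 ⇒ C1 = 120.
Therefore the extremal is
    y(x) = −(15/2) x^2 + 120 x + 6.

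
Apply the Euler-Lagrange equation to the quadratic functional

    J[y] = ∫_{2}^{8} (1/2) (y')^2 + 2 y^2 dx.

The Lagrangian is L = (1/2) (y')^2 + 2 y^2.
Compute ∂L/∂y = 4y, ∂L/∂y' = y'.
The Euler-Lagrange equation d/dx(∂L/∂y') − ∂L/∂y = 0 reduces to
    y'' − 4 y = 0.
Its general solution is
    y(x) = A e^(2x) + B e^(−2x),
with A, B fixed by the endpoint conditions.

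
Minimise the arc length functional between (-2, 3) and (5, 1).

Arc-length functional: J[y] = ∫ sqrt(1 + (y')^2) dx.
Lagrangian L = sqrt(1 + (y')^2) has no explicit y dependence, so ∂L/∂y = 0 and the Euler-Lagrange equation gives
    d/dx( y' / sqrt(1 + (y')^2) ) = 0  ⇒  y' / sqrt(1 + (y')^2) = const.
Hence y' is constant, so y(x) is affine.
Fitting the endpoints (-2, 3) and (5, 1):
    slope m = (1 − 3) / (5 − (-2)) = -2/7,
    intercept c = 3 − m·(-2) = 17/7.
Extremal: y(x) = (-2/7) x + 17/7.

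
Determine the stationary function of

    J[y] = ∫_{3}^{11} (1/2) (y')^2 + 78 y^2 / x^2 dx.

The Lagrangian is L = (1/2) (y')^2 + 78 y^2 / x^2.
Compute ∂L/∂y = 156y/x^2, ∂L/∂y' = y'.
The Euler-Lagrange equation d/dx(∂L/∂y') − ∂L/∂y = 0 reduces to
    y'' − 156/x^2 · y = 0  (x > 0).
Its general solution is
    y(x) = A x^13 + B x^(-12),
with A, B fixed by the endpoint conditions.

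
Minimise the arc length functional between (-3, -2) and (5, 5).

Arc-length functional: J[y] = ∫ sqrt(1 + (y')^2) dx.
Lagrangian L = sqrt(1 + (y')^2) has no explicit y dependence, so ∂L/∂y = 0 and the Euler-Lagrange equation gives
    d/dx( y' / sqrt(1 + (y')^2) ) = 0  ⇒  y' / sqrt(1 + (y')^2) = const.
Hence y' is constant, so y(x) is affine.
Fitting the endpoints (-3, -2) and (5, 5):
    slope m = (5 − (-2)) / (5 − (-3)) = 7/8,
    intercept c = (-2) − m·(-3) = 5/8.
Extremal: y(x) = (7/8) x + 5/8.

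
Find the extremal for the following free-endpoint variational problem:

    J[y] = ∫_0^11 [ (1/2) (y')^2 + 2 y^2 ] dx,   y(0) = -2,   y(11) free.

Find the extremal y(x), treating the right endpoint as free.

The Lagrangian L = (1/2) (y')^2 + 2 y^2 gives
    ∂L/∂y = 4 y,   ∂L/∂y' = y'.
Euler-Lagrange: y'' − 4 y = 0.
With k = 2, the general solution is
    y(x) = A cosh(2 x) + B sinh(2 x).
Fixed left endpoint y(0) = -2 ⇒ A = -2.
The right endpoint x = 11 is free, so the natural (transversality) condition is ∂L/∂y' |_{x=11} = 0, i.e. y'(11) = 0.
Compute y'(x) = A k sinh(k x) + B k cosh(k x), so
    y'(11) = A k sinh(k·11) + B k cosh(k·11) = 0
    ⇒ B = −A tanh(k·11) = 2 tanh(2·11).
Therefore the extremal is
    y(x) = −2 cosh(2 x) + 2 tanh(2·11) sinh(2 x).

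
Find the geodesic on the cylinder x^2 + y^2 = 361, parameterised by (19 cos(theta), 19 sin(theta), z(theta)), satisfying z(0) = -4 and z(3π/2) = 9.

Parameterise the cylinder of radius R = 19 as
    r(θ) = (19 cos θ, 19 sin θ, z(θ)).
The arc-length element is
    ds = sqrt(361 + (dz/dθ)^2) dθ,
so the Lagrangian is L = sqrt(361 + z'^2).
L depends on z' only, not on z or θ, so ∂L/∂z = 0 and
    ∂L/∂z' = z' / sqrt(361 + z'^2).
The Euler-Lagrange equation gives
    d/dθ( z' / sqrt(361 + z'^2) ) = 0,
so z' is constant. Integrating once:
    z(θ) = a θ + b,
a helix on the cylinder (a straight line when the cylinder is unrolled). The constants a, b are determined by the endpoint conditions.
With endpoint conditions z(0) = -4 and z(3π/2) = 9: from z(0) = b we get b = -4, and a·3π/2 + -4 = 9 gives a = 26/(3π), so
    z(θ) = (26/(3π)) θ − 4.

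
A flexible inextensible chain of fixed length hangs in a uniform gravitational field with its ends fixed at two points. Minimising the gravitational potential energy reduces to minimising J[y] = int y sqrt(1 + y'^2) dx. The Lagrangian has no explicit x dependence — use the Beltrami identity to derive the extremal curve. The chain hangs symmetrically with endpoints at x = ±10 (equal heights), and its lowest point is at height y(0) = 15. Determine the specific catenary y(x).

The Lagrangian L(y, y') = y sqrt(1 + y'^2) has no explicit x dependence, so the Beltrami identity applies:
    L − y' ∂L/∂y' = C.
Compute ∂L/∂y' = y · y' / sqrt(1 + y'^2). Then
    L − y' ∂L/∂y'
    = y sqrt(1 + y'^2) − y · y'^2 / sqrt(1 + y'^2)
    = y (1 + y'^2 − y'^2) / sqrt(1 + y'^2)
    = y / sqrt(1 + y'^2) = C.
Squaring gives y^2 = C^2 (1 + y'^2), i.e.
    y'^2 = y^2 / C^2 − 1.
Separating variables,
    dy / sqrt(y^2 − C^2) = dx / C,
and integrating gives arccosh(y / C) = (x − a)/C, so
    y(x) = C cosh((x − a)/C),
the catenary. The constants C and a are fixed by the two endpoint conditions (and, for the hanging-chain problem, the length constraint selects C).
Now fit the given data. The endpoints x = ±10 are symmetric at equal height, so the catenary is even about its minimum: a = 0 and y(x) = C cosh(x/C). The lowest point is y(0) = C cosh(0) = C, and we are told y(0) = 15, so C = 15. Therefore
    y(x) = 15 cosh(x/15),
and at the endpoints
    y(±10) = 15 cosh(10/15).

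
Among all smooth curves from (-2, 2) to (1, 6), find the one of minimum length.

Arc-length functional: J[y] = ∫ sqrt(1 + (y')^2) dx.
Lagrangian L = sqrt(1 + (y')^2) has no explicit y dependence, so ∂L/∂y = 0 and the Euler-Lagrange equation gives
    d/dx( y' / sqrt(1 + (y')^2) ) = 0  ⇒  y' / sqrt(1 + (y')^2) = const.
Hence y' is constant, so y(x) is affine.
Fitting the endpoints (-2, 2) and (1, 6):
    slope m = (6 − 2) / (1 − (-2)) = 4/3,
    intercept c = 2 − m·(-2) = 14/3.
Extremal: y(x) = (4/3) x + 14/3.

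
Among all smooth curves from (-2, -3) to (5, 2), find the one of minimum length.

Arc-length functional: J[y] = ∫ sqrt(1 + (y')^2) dx.
Lagrangian L = sqrt(1 + (y')^2) has no explicit y dependence, so ∂L/∂y = 0 and the Euler-Lagrange equation gives
    d/dx( y' / sqrt(1 + (y')^2) ) = 0  ⇒  y' / sqrt(1 + (y')^2) = const.
Hence y' is constant, so y(x) is affine.
Fitting the endpoints (-2, -3) and (5, 2):
    slope m = (2 − (-3)) / (5 − (-2)) = 5/7,
    intercept c = (-3) − m·(-2) = -11/7.
Extremal: y(x) = (5/7) x - 11/7.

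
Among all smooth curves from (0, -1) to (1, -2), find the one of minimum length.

Arc-length functional: J[y] = ∫ sqrt(1 + (y')^2) dx.
Lagrangian L = sqrt(1 + (y')^2) has no explicit y dependence, so ∂L/∂y = 0 and the Euler-Lagrange equation gives
    d/dx( y' / sqrt(1 + (y')^2) ) = 0  ⇒  y' / sqrt(1 + (y')^2) = const.
Hence y' is constant, so y(x) is affine.
Fitting the endpoints (0, -1) and (1, -2):
    slope m = ((-2) − (-1)) / (1 − 0) = -1,
    intercept c = (-1) − m·0 = -1.
Extremal: y(x) = -x - 1.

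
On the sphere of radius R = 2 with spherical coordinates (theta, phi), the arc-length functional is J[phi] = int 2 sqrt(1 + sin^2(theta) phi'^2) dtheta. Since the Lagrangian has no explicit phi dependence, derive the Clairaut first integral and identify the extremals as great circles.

On the sphere of radius R = 2 with spherical coordinates (θ, φ), the induced metric is
    ds^2 = 4(dθ^2 + sin^2(θ) dφ^2).
Parameterise by θ; the arc-length functional is
    J[φ] = ∫ 2 sqrt(1 + sin^2(θ) (dφ/dθ)^2) dθ,
so L = 2 sqrt(1 + sin^2(θ) φ'^2). Compute
    ∂L/∂φ = 0  (L has no explicit φ dependence),
    ∂L/∂φ' = 2 sin^2(θ) φ' / sqrt(1 + sin^2(θ) φ'^2).
Since ∂L/∂φ = 0, the Euler-Lagrange equation
    d/dθ(∂L/∂φ') − ∂L/∂φ = 0
reduces to d/dθ(∂L/∂φ') = 0, i.e. the momentum conjugate to φ is conserved:
    2 sin^2(θ) φ' / sqrt(1 + sin^2(θ) φ'^2) = C.
The overall factor of 2 is constant, so dividing through gives Clairaut's relation sin^2(θ) φ' / sqrt(1 + sin^2(θ) φ'^2) = C' (with C' = C/2). Solving for φ' and integrating gives the great-circle family
    cot(θ) = A cos(φ − φ_0),
i.e. the intersection of the sphere with a plane through the origin. The two constants A and φ_0 (equivalently C and one phase) are fixed by the two endpoint conditions.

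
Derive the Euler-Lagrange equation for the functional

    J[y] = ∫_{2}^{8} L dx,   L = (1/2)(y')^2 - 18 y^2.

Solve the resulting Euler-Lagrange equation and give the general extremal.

The Lagrangian is L = (1/2)(y')^2 - 18 y^2.
∂L/∂y = -36y.
∂L/∂y' = y'.
The Euler-Lagrange equation d/dx(∂L/∂y') − ∂L/∂y = 0 becomes:
    y'' + 36 y = 0
General solution: y(x) = A sin(6x) + B cos(6x), where A and B are arbitrary constants fixed by the endpoint conditions.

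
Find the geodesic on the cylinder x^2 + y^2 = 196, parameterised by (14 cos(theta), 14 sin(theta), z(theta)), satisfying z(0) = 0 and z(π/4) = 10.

Parameterise the cylinder of radius R = 14 as
    r(θ) = (14 cos θ, 14 sin θ, z(θ)).
The arc-length element is
    ds = sqrt(196 + (dz/dθ)^2) dθ,
so the Lagrangian is L = sqrt(196 + z'^2).
L depends on z' only, not on z or θ, so ∂L/∂z = 0 and
    ∂L/∂z' = z' / sqrt(196 + z'^2).
The Euler-Lagrange equation gives
    d/dθ( z' / sqrt(196 + z'^2) ) = 0,
so z' is constant. Integrating once:
    z(θ) = a θ + b,
a helix on the cylinder (a straight line when the cylinder is unrolled). The constants a, b are determined by the endpoint conditions.
With endpoint conditions z(0) = 0 and z(π/4) = 10: from z(0) = b we get b = 0, and a·π/4 + 0 = 10 gives a = 40/π, so
    z(θ) = (40/π) θ.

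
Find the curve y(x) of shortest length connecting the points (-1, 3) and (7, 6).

Arc-length functional: J[y] = ∫ sqrt(1 + (y')^2) dx.
Lagrangian L = sqrt(1 + (y')^2) has no explicit y dependence, so ∂L/∂y = 0 and the Euler-Lagrange equation gives
    d/dx( y' / sqrt(1 + (y')^2) ) = 0  ⇒  y' / sqrt(1 + (y')^2) = const.
Hence y' is constant, so y(x) is affine.
Fitting the endpoints (-1, 3) and (7, 6):
    slope m = (6 − 3) / (7 − (-1)) = 3/8,
    intercept c = 3 − m·(-1) = 27/8.
Extremal: y(x) = (3/8) x + 27/8.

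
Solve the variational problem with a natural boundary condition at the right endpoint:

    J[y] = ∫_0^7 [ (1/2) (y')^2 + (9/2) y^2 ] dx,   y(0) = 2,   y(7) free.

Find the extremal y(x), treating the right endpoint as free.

The Lagrangian L = (1/2) (y')^2 + (9/2) y^2 gives
    ∂L/∂y = 9 y,   ∂L/∂y' = y'.
Euler-Lagrange: y'' − 9 y = 0.
With k = 3, the general solution is
    y(x) = A cosh(3 x) + B sinh(3 x).
Fixed left endpoint y(0) = 2 ⇒ A = 2.
The right endpoint x = 7 is free, so the natural (transversality) condition is ∂L/∂y' |_{x=7} = 0, i.e. y'(7) = 0.
Compute y'(x) = A k sinh(k x) + B k cosh(k x), so
    y'(7) = A k sinh(k·7) + B k cosh(k·7) = 0
    ⇒ B = −A tanh(k·7) = − 2 tanh(3·7).
Therefore the extremal is
    y(x) = 2 cosh(3 x) − 2 tanh(3·7) sinh(3 x).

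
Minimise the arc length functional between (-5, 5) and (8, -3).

Arc-length functional: J[y] = ∫ sqrt(1 + (y')^2) dx.
Lagrangian L = sqrt(1 + (y')^2) has no explicit y dependence, so ∂L/∂y = 0 and the Euler-Lagrange equation gives
    d/dx( y' / sqrt(1 + (y')^2) ) = 0  ⇒  y' / sqrt(1 + (y')^2) = const.
Hence y' is constant, so y(x) is affine.
Fitting the endpoints (-5, 5) and (8, -3):
    slope m = ((-3) − 5) / (8 − (-5)) = -8/13,
    intercept c = 5 − m·(-5) = 25/13.
Extremal: y(x) = (-8/13) x + 25/13.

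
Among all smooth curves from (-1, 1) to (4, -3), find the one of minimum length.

Arc-length functional: J[y] = ∫ sqrt(1 + (y')^2) dx.
Lagrangian L = sqrt(1 + (y')^2) has no explicit y dependence, so ∂L/∂y = 0 and the Euler-Lagrange equation gives
    d/dx( y' / sqrt(1 + (y')^2) ) = 0  ⇒  y' / sqrt(1 + (y')^2) = const.
Hence y' is constant, so y(x) is affine.
Fitting the endpoints (-1, 1) and (4, -3):
    slope m = ((-3) − 1) / (4 − (-1)) = -4/5,
    intercept c = 1 − m·(-1) = 1/5.
Extremal: y(x) = (-4/5) x + 1/5.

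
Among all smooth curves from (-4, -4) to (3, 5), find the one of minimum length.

Arc-length functional: J[y] = ∫ sqrt(1 + (y')^2) dx.
Lagrangian L = sqrt(1 + (y')^2) has no explicit y dependence, so ∂L/∂y = 0 and the Euler-Lagrange equation gives
    d/dx( y' / sqrt(1 + (y')^2) ) = 0  ⇒  y' / sqrt(1 + (y')^2) = const.
Hence y' is constant, so y(x) is affine.
Fitting the endpoints (-4, -4) and (3, 5):
    slope m = (5 − (-4)) / (3 − (-4)) = 9/7,
    intercept c = (-4) − m·(-4) = 8/7.
Extremal: y(x) = (9/7) x + 8/7.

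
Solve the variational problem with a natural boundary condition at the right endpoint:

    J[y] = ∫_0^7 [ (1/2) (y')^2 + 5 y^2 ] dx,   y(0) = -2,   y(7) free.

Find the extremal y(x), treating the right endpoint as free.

The Lagrangian L = (1/2) (y')^2 + 5 y^2 gives
    ∂L/∂y = 10 y,   ∂L/∂y' = y'.
Euler-Lagrange: y'' − 10 y = 0.
With k = sqrt(10), the general solution is
    y(x) = A cosh(sqrt(10) x) + B sinh(sqrt(10) x).
Fixed left endpoint y(0) = -2 ⇒ A = -2.
The right endpoint x = 7 is free, so the natural (transversality) condition is ∂L/∂y' |_{x=7} = 0, i.e. y'(7) = 0.
Compute y'(x) = A k sinh(k x) + B k cosh(k x), so
    y'(7) = A k sinh(k·7) + B k cosh(k·7) = 0
    ⇒ B = −A tanh(k·7) = 2 tanh(sqrt(10)·7).
Therefore the extremal is
    y(x) = −2 cosh(sqrt(10) x) + 2 tanh(sqrt(10)·7) sinh(sqrt(10) x).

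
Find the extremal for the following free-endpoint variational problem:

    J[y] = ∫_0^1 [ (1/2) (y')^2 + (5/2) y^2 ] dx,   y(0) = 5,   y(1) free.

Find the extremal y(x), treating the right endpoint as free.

The Lagrangian L = (1/2) (y')^2 + (5/2) y^2 gives
    ∂L/∂y = 5 y,   ∂L/∂y' = y'.
Euler-Lagrange: y'' − 5 y = 0.
With k = sqrt(5), the general solution is
    y(x) = A cosh(sqrt(5) x) + B sinh(sqrt(5) x).
Fixed left endpoint y(0) = 5 ⇒ A = 5.
The right endpoint x = 1 is free, so the natural (transversality) condition is ∂L/∂y' |_{x=1} = 0, i.e. y'(1) = 0.
Compute y'(x) = A k sinh(k x) + B k cosh(k x), so
    y'(1) = A k sinh(k·1) + B k cosh(k·1) = 0
    ⇒ B = −A tanh(k·1) = − 5 tanh(sqrt(5)·1).
Therefore the extremal is
    y(x) = 5 cosh(sqrt(5) x) − 5 tanh(sqrt(5)·1) sinh(sqrt(5) x).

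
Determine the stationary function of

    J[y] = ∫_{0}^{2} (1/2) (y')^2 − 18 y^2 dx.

The Lagrangian is L = (1/2) (y')^2 − 18 y^2.
Compute ∂L/∂y = -36y, ∂L/∂y' = y'.
The Euler-Lagrange equation d/dx(∂L/∂y') − ∂L/∂y = 0 reduces to
    y'' + 36 y = 0.
Its general solution is
    y(x) = A sin(6x) + B cos(6x),
with A, B fixed by the endpoint conditions.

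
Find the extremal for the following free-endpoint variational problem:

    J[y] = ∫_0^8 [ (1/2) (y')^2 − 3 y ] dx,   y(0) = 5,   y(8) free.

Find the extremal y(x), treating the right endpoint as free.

The Lagrangian L = (1/2) (y')^2 − 3 y gives
    ∂L/∂y = −3,   ∂L/∂y' = y'.
Euler-Lagrange: d/dx(y') − (−3) = 0, i.e. y'' + 3 = 0, so
    y(x) = −(3/2) x^2 + C1 x + C2.
Fixed left endpoint y(0) = 5 ⇒ C2 = 5.
The right endpoint x = 8 is free, so the natural (transversality) condition is ∂L/∂y' |_{x=8} = 0, i.e. y'(8) = 0.
Compute y'(x) = −3 x + C1, so y'(8) = −24 + C1 = 0 ⇒ C1 = 24.
Therefore the extremal is
    y(x) = −(3/2) x^2 + 24 x + 5.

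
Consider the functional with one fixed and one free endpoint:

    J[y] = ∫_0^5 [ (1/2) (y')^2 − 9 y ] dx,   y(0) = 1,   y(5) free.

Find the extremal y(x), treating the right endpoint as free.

The Lagrangian L = (1/2) (y')^2 − 9 y gives
    ∂L/∂y = −9,   ∂L/∂y' = y'.
Euler-Lagrange: d/dx(y') − (−9) = 0, i.e. y'' + 9 = 0, so
    y(x) = −(9/2) x^2 + C1 x + C2.
Fixed left endpoint y(0) = 1 ⇒ C2 = 1.
The right endpoint x = 5 is free, so the natural (transversality) condition is ∂L/∂y' |_{x=5} = 0, i.e. y'(5) = 0.
Compute y'(x) = −9 x + C1, so y'(5) = −45 + C1 = 0 ⇒ C1 = 45.
Therefore the extremal is
    y(x) = −(9/2) x^2 + 45 x + 1.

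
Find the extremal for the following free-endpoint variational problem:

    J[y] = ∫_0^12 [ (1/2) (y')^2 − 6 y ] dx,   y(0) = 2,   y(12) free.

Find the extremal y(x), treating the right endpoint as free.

The Lagrangian L = (1/2) (y')^2 − 6 y gives
    ∂L/∂y = −6,   ∂L/∂y' = y'.
Euler-Lagrange: d/dx(y') − (−6) = 0, i.e. y'' + 6 = 0, so
    y(x) = −(6/2) x^2 + C1 x + C2.
Fixed left endpoint y(0) = 2 ⇒ C2 = 2.
The right endpoint x = 12 is free, so the natural (transversality) condition is ∂L/∂y' |_{x=12} = 0, i.e. y'(12) = 0.
Compute y'(x) = −6 x + C1, so y'(12) = −72 + C1 = 0 ⇒ C1 = 72.
Therefore the extremal is
    y(x) = −3 x^2 + 72 x + 2.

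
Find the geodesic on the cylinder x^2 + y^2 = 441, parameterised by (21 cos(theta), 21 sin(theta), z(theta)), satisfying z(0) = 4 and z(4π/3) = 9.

Parameterise the cylinder of radius R = 21 as
    r(θ) = (21 cos θ, 21 sin θ, z(θ)).
The arc-length element is
    ds = sqrt(441 + (dz/dθ)^2) dθ,
so the Lagrangian is L = sqrt(441 + z'^2).
L depends on z' only, not on z or θ, so ∂L/∂z = 0 and
    ∂L/∂z' = z' / sqrt(441 + z'^2).
The Euler-Lagrange equation gives
    d/dθ( z' / sqrt(441 + z'^2) ) = 0,
so z' is constant. Integrating once:
    z(θ) = a θ + b,
a helix on the cylinder (a straight line when the cylinder is unrolled). The constants a, b are determined by the endpoint conditions.
With endpoint conditions z(0) = 4 and z(4π/3) = 9: from z(0) = b we get b = 4, and a·4π/3 + 4 = 9 gives a = 15/(4π), so
    z(θ) = (15/(4π)) θ + 4.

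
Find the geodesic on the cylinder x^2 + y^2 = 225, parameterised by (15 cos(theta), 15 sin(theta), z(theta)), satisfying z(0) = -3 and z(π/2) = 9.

Parameterise the cylinder of radius R = 15 as
    r(θ) = (15 cos θ, 15 sin θ, z(θ)).
The arc-length element is
    ds = sqrt(225 + (dz/dθ)^2) dθ,
so the Lagrangian is L = sqrt(225 + z'^2).
L depends on z' only, not on z or θ, so ∂L/∂z = 0 and
    ∂L/∂z' = z' / sqrt(225 + z'^2).
The Euler-Lagrange equation gives
    d/dθ( z' / sqrt(225 + z'^2) ) = 0,
so z' is constant. Integrating once:
    z(θ) = a θ + b,
a helix on the cylinder (a straight line when the cylinder is unrolled). The constants a, b are determined by the endpoint conditions.
With endpoint conditions z(0) = -3 and z(π/2) = 9: from z(0) = b we get b = -3, and a·π/2 + -3 = 9 gives a = 24/π, so
    z(θ) = (24/π) θ − 3.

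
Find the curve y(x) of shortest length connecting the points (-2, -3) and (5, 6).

Arc-length functional: J[y] = ∫ sqrt(1 + (y')^2) dx.
Lagrangian L = sqrt(1 + (y')^2) has no explicit y dependence, so ∂L/∂y = 0 and the Euler-Lagrange equation gives
    d/dx( y' / sqrt(1 + (y')^2) ) = 0  ⇒  y' / sqrt(1 + (y')^2) = const.
Hence y' is constant, so y(x) is affine.
Fitting the endpoints (-2, -3) and (5, 6):
    slope m = (6 − (-3)) / (5 − (-2)) = 9/7,
    intercept c = (-3) − m·(-2) = -3/7.
Extremal: y(x) = (9/7) x - 3/7.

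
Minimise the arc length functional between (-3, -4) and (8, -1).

Arc-length functional: J[y] = ∫ sqrt(1 + (y')^2) dx.
Lagrangian L = sqrt(1 + (y')^2) has no explicit y dependence, so ∂L/∂y = 0 and the Euler-Lagrange equation gives
    d/dx( y' / sqrt(1 + (y')^2) ) = 0  ⇒  y' / sqrt(1 + (y')^2) = const.
Hence y' is constant, so y(x) is affine.
Fitting the endpoints (-3, -4) and (8, -1):
    slope m = ((-1) − (-4)) / (8 − (-3)) = 3/11,
    intercept c = (-4) − m·(-3) = -35/11.
Extremal: y(x) = (3/11) x - 35/11.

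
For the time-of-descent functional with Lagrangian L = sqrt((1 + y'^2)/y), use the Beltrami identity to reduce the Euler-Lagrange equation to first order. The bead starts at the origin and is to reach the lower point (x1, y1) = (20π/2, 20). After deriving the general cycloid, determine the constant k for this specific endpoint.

The Lagrangian L = sqrt((1 + y'^2) / y) has no explicit x dependence, so the Beltrami identity applies:
    L − y' ∂L/∂y' = C.
Compute ∂L/∂y' = y' / sqrt(y (1 + y'^2)).
Substitute:
    sqrt((1 + y'^2)/y) − y'·y' / sqrt(y (1 + y'^2))
    = (1 + y'^2) / sqrt(y (1 + y'^2)) − y'^2 / sqrt(y (1 + y'^2))
    = 1 / sqrt(y (1 + y'^2)) = C.
Squaring and rearranging gives the first integral
    y (1 + y'^2) = 1/C^2 =: k   (constant).
Solving this first-order ODE by the substitution
    y = (k/2)(1 − cos θ)
yields the cycloid parameterisation
    x(θ) = (k/2)(θ − sin θ),   y(θ) = (k/2)(1 − cos θ).
The constant k is fixed by the endpoint condition.
Now fit the given lower endpoint (x1, y1) = (20π/2, 20). At the bottom of the first arch (θ = π), the parametric equations give
    y(π) = (k/2)(1 − cos π) = k,
    x(π) = (k/2)(π − sin π) = kπ/2.
Matching y(π) = 20 gives k = 20, consistent with x(π) = 20π/2. Therefore the specific cycloid is
    x(θ) = (20/2)(θ − sin θ),   y(θ) = (20/2)(1 − cos θ).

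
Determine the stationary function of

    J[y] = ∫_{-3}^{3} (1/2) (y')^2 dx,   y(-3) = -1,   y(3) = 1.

The Lagrangian is L = (1/2) (y')^2.
Compute ∂L/∂y = 0, ∂L/∂y' = y'.
The Euler-Lagrange equation d/dx(∂L/∂y') − ∂L/∂y = 0 reduces to
    y'' = 0.
Its general solution is
    y(x) = A x + B,
with A, B fixed by the endpoint conditions.
Applying the endpoint conditions y(-3) = -1 and y(3) = 1: solve A·-3 + B = -1 and A·3 + B = 1. Subtracting gives A(3 − -3) = 1 − -1, so A = 1/3, and B = -1 − A·-3 = 0. Therefore
    y(x) = (1/3) x.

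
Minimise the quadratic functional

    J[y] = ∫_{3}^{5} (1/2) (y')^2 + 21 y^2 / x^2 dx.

The Lagrangian is L = (1/2) (y')^2 + 21 y^2 / x^2.
Compute ∂L/∂y = 42y/x^2, ∂L/∂y' = y'.
The Euler-Lagrange equation d/dx(∂L/∂y') − ∂L/∂y = 0 reduces to
    y'' − 42/x^2 · y = 0  (x > 0).
Its general solution is
    y(x) = A x^7 + B x^(-6),
with A, B fixed by the endpoint conditions.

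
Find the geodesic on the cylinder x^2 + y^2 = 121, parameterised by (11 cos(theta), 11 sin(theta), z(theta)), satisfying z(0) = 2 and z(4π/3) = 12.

Parameterise the cylinder of radius R = 11 as
    r(θ) = (11 cos θ, 11 sin θ, z(θ)).
The arc-length element is
    ds = sqrt(121 + (dz/dθ)^2) dθ,
so the Lagrangian is L = sqrt(121 + z'^2).
L depends on z' only, not on z or θ, so ∂L/∂z = 0 and
    ∂L/∂z' = z' / sqrt(121 + z'^2).
The Euler-Lagrange equation gives
    d/dθ( z' / sqrt(121 + z'^2) ) = 0,
so z' is constant. Integrating once:
    z(θ) = a θ + b,
a helix on the cylinder (a straight line when the cylinder is unrolled). The constants a, b are determined by the endpoint conditions.
With endpoint conditions z(0) = 2 and z(4π/3) = 12: from z(0) = b we get b = 2, and a·4π/3 + 2 = 12 gives a = 15/(2π), so
    z(θ) = (15/(2π)) θ + 2.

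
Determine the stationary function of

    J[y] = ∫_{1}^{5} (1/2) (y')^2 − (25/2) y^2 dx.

The Lagrangian is L = (1/2) (y')^2 − (25/2) y^2.
Compute ∂L/∂y = -25y, ∂L/∂y' = y'.
The Euler-Lagrange equation d/dx(∂L/∂y') − ∂L/∂y = 0 reduces to
    y'' + 25 y = 0.
Its general solution is
    y(x) = A sin(5x) + B cos(5x),
with A, B fixed by the endpoint conditions.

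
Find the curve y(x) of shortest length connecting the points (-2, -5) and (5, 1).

Arc-length functional: J[y] = ∫ sqrt(1 + (y')^2) dx.
Lagrangian L = sqrt(1 + (y')^2) has no explicit y dependence, so ∂L/∂y = 0 and the Euler-Lagrange equation gives
    d/dx( y' / sqrt(1 + (y')^2) ) = 0  ⇒  y' / sqrt(1 + (y')^2) = const.
Hence y' is constant, so y(x) is affine.
Fitting the endpoints (-2, -5) and (5, 1):
    slope m = (1 − (-5)) / (5 − (-2)) = 6/7,
    intercept c = (-5) − m·(-2) = -23/7.
Extremal: y(x) = (6/7) x - 23/7.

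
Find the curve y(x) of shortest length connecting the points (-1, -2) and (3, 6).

Arc-length functional: J[y] = ∫ sqrt(1 + (y')^2) dx.
Lagrangian L = sqrt(1 + (y')^2) has no explicit y dependence, so ∂L/∂y = 0 and the Euler-Lagrange equation gives
    d/dx( y' / sqrt(1 + (y')^2) ) = 0  ⇒  y' / sqrt(1 + (y')^2) = const.
Hence y' is constant, so y(x) is affine.
Fitting the endpoints (-1, -2) and (3, 6):
    slope m = (6 − (-2)) / (3 − (-1)) = 2,
    intercept c = (-2) − m·(-1) = 0.
Extremal: y(x) = 2 x.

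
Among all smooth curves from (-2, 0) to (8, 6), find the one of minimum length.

Arc-length functional: J[y] = ∫ sqrt(1 + (y')^2) dx.
Lagrangian L = sqrt(1 + (y')^2) has no explicit y dependence, so ∂L/∂y = 0 and the Euler-Lagrange equation gives
    d/dx( y' / sqrt(1 + (y')^2) ) = 0  ⇒  y' / sqrt(1 + (y')^2) = const.
Hence y' is constant, so y(x) is affine.
Fitting the endpoints (-2, 0) and (8, 6):
    slope m = (6 − 0) / (8 − (-2)) = 3/5,
    intercept c = 0 − m·(-2) = 6/5.
Extremal: y(x) = (3/5) x + 6/5.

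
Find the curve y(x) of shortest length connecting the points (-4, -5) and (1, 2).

Arc-length functional: J[y] = ∫ sqrt(1 + (y')^2) dx.
Lagrangian L = sqrt(1 + (y')^2) has no explicit y dependence, so ∂L/∂y = 0 and the Euler-Lagrange equation gives
    d/dx( y' / sqrt(1 + (y')^2) ) = 0  ⇒  y' / sqrt(1 + (y')^2) = const.
Hence y' is constant, so y(x) is affine.
Fitting the endpoints (-4, -5) and (1, 2):
    slope m = (2 − (-5)) / (1 − (-4)) = 7/5,
    intercept c = (-5) − m·(-4) = 3/5.
Extremal: y(x) = (7/5) x + 3/5.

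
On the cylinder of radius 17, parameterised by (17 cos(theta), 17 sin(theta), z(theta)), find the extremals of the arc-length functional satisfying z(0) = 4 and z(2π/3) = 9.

Parameterise the cylinder of radius R = 17 as
    r(θ) = (17 cos θ, 17 sin θ, z(θ)).
The arc-length element is
    ds = sqrt(289 + (dz/dθ)^2) dθ,
so the Lagrangian is L = sqrt(289 + z'^2).
L depends on z' only, not on z or θ, so ∂L/∂z = 0 and
    ∂L/∂z' = z' / sqrt(289 + z'^2).
The Euler-Lagrange equation gives
    d/dθ( z' / sqrt(289 + z'^2) ) = 0,
so z' is constant. Integrating once:
    z(θ) = a θ + b,
a helix on the cylinder (a straight line when the cylinder is unrolled). The constants a, b are determined by the endpoint conditions.
With endpoint conditions z(0) = 4 and z(2π/3) = 9: from z(0) = b we get b = 4, and a·2π/3 + 4 = 9 gives a = 15/(2π), so
    z(θ) = (15/(2π)) θ + 4.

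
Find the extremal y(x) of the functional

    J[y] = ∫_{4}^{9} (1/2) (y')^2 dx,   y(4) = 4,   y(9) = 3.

The Lagrangian is L = (1/2) (y')^2.
Compute ∂L/∂y = 0, ∂L/∂y' = y'.
The Euler-Lagrange equation d/dx(∂L/∂y') − ∂L/∂y = 0 reduces to
    y'' = 0.
Its general solution is
    y(x) = A x + B,
with A, B fixed by the endpoint conditions.
Applying the endpoint conditions y(4) = 4 and y(9) = 3: solve A·4 + B = 4 and A·9 + B = 3. Subtracting gives A(9 − 4) = 3 − 4, so A = -1/5, and B = 4 − A·4 = 24/5. Therefore
    y(x) = (-1/5) x + 24/5.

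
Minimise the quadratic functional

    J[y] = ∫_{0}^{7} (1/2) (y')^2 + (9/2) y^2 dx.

The Lagrangian is L = (1/2) (y')^2 + (9/2) y^2.
Compute ∂L/∂y = 9y, ∂L/∂y' = y'.
The Euler-Lagrange equation d/dx(∂L/∂y') − ∂L/∂y = 0 reduces to
    y'' − 9 y = 0.
Its general solution is
    y(x) = A e^(3x) + B e^(−3x),
with A, B fixed by the endpoint conditions.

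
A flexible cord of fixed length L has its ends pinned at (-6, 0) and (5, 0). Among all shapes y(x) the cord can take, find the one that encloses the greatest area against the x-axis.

Set up the augmented Lagrangian using a multiplier λ for the length constraint:
    F(y, y') = y − λ sqrt(1 + y'^2).
F has no explicit x dependence, so the Beltrami identity yields a first integral
    F − y' ∂F/∂y' = C.
Compute ∂F/∂y' = −λ y' / sqrt(1 + y'^2). Then
    y − λ sqrt(1 + y'^2) + λ y'^2 / sqrt(1 + y'^2) = C
    ⇒  y − λ / sqrt(1 + y'^2) = C.
Solving for y' and integrating gives
    (x − a)^2 + (y − b)^2 = λ^2,
a circular arc of radius λ. The constants a, b are determined by the endpoint conditions y(-6) = y(5) = 0, and λ is fixed implicitly by the length constraint
    ∫_{-6}^{5} sqrt(1 + y'^2) dx = L.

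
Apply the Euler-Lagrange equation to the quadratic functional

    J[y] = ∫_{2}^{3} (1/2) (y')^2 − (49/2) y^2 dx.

The Lagrangian is L = (1/2) (y')^2 − (49/2) y^2.
Compute ∂L/∂y = -49y, ∂L/∂y' = y'.
The Euler-Lagrange equation d/dx(∂L/∂y') − ∂L/∂y = 0 reduces to
    y'' + 49 y = 0.
Its general solution is
    y(x) = A sin(7x) + B cos(7x),
with A, B fixed by the endpoint conditions.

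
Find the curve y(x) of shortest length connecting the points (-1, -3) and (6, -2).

Arc-length functional: J[y] = ∫ sqrt(1 + (y')^2) dx.
Lagrangian L = sqrt(1 + (y')^2) has no explicit y dependence, so ∂L/∂y = 0 and the Euler-Lagrange equation gives
    d/dx( y' / sqrt(1 + (y')^2) ) = 0  ⇒  y' / sqrt(1 + (y')^2) = const.
Hence y' is constant, so y(x) is affine.
Fitting the endpoints (-1, -3) and (6, -2):
    slope m = ((-2) − (-3)) / (6 − (-1)) = 1/7,
    intercept c = (-3) − m·(-1) = -20/7.
Extremal: y(x) = (1/7) x - 20/7.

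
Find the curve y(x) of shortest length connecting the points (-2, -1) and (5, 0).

Arc-length functional: J[y] = ∫ sqrt(1 + (y')^2) dx.
Lagrangian L = sqrt(1 + (y')^2) has no explicit y dependence, so ∂L/∂y = 0 and the Euler-Lagrange equation gives
    d/dx( y' / sqrt(1 + (y')^2) ) = 0  ⇒  y' / sqrt(1 + (y')^2) = const.
Hence y' is constant, so y(x) is affine.
Fitting the endpoints (-2, -1) and (5, 0):
    slope m = (0 − (-1)) / (5 − (-2)) = 1/7,
    intercept c = (-1) − m·(-2) = -5/7.
Extremal: y(x) = (1/7) x - 5/7.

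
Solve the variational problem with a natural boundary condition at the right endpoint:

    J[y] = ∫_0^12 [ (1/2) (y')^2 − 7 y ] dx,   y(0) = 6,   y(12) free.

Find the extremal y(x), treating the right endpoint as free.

The Lagrangian L = (1/2) (y')^2 − 7 y gives
    ∂L/∂y = −7,   ∂L/∂y' = y'.
Euler-Lagrange: d/dx(y') − (−7) = 0, i.e. y'' + 7 = 0, so
    y(x) = −(7/2) x^2 + C1 x + C2.
Fixed left endpoint y(0) = 6 ⇒ C2 = 6.
The right endpoint x = 12 is free, so the natural (transversality) condition is ∂L/∂y' |_{x=12} = 0, i.e. y'(12) = 0.
Compute y'(x) = −7 x + C1, so y'(12) = −84 + C1 = 0 ⇒ C1 = 84.
Therefore the extremal is
    y(x) = −(7/2) x^2 + 84 x + 6.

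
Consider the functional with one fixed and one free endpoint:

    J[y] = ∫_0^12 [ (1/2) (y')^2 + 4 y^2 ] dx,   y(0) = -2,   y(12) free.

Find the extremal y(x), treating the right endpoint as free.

The Lagrangian L = (1/2) (y')^2 + 4 y^2 gives
    ∂L/∂y = 8 y,   ∂L/∂y' = y'.
Euler-Lagrange: y'' − 8 y = 0.
With k = sqrt(8), the general solution is
    y(x) = A cosh(sqrt(8) x) + B sinh(sqrt(8) x).
Fixed left endpoint y(0) = -2 ⇒ A = -2.
The right endpoint x = 12 is free, so the natural (transversality) condition is ∂L/∂y' |_{x=12} = 0, i.e. y'(12) = 0.
Compute y'(x) = A k sinh(k x) + B k cosh(k x), so
    y'(12) = A k sinh(k·12) + B k cosh(k·12) = 0
    ⇒ B = −A tanh(k·12) = 2 tanh(sqrt(8)·12).
Therefore the extremal is
    y(x) = −2 cosh(sqrt(8) x) + 2 tanh(sqrt(8)·12) sinh(sqrt(8) x).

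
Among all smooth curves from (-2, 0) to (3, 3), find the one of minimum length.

Arc-length functional: J[y] = ∫ sqrt(1 + (y')^2) dx.
Lagrangian L = sqrt(1 + (y')^2) has no explicit y dependence, so ∂L/∂y = 0 and the Euler-Lagrange equation gives
    d/dx( y' / sqrt(1 + (y')^2) ) = 0  ⇒  y' / sqrt(1 + (y')^2) = const.
Hence y' is constant, so y(x) is affine.
Fitting the endpoints (-2, 0) and (3, 3):
    slope m = (3 − 0) / (3 − (-2)) = 3/5,
    intercept c = 0 − m·(-2) = 6/5.
Extremal: y(x) = (3/5) x + 6/5.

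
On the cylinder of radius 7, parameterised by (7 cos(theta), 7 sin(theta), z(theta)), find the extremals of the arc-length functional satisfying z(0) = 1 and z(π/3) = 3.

Parameterise the cylinder of radius R = 7 as
    r(θ) = (7 cos θ, 7 sin θ, z(θ)).
The arc-length element is
    ds = sqrt(49 + (dz/dθ)^2) dθ,
so the Lagrangian is L = sqrt(49 + z'^2).
L depends on z' only, not on z or θ, so ∂L/∂z = 0 and
    ∂L/∂z' = z' / sqrt(49 + z'^2).
The Euler-Lagrange equation gives
    d/dθ( z' / sqrt(49 + z'^2) ) = 0,
so z' is constant. Integrating once:
    z(θ) = a θ + b,
a helix on the cylinder (a straight line when the cylinder is unrolled). The constants a, b are determined by the endpoint conditions.
With endpoint conditions z(0) = 1 and z(π/3) = 3: from z(0) = b we get b = 1, and a·π/3 + 1 = 3 gives a = 6/π, so
    z(θ) = (6/π) θ + 1.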